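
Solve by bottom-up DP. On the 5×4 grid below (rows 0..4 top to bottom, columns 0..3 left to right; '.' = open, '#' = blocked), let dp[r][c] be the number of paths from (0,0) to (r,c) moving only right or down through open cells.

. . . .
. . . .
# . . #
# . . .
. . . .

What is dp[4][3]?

16

r\c   0   1   2   3
  0   1   1   1   1
  1   1   2   3   4
  2   0   2   5   0
  3   0   2   7   7
  4   0   2   9  16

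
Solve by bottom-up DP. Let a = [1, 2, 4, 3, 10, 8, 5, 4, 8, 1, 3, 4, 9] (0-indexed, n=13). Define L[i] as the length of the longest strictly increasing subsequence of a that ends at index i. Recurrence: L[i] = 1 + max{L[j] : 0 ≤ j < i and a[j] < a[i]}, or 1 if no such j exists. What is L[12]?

6

   i    0    1    2    3    4    5    6    7    8    9   10   11   12
a[i]    1    2    4    3   10    8    5    4    8    1    3    4    9
L[i]    1    2    3    3    4    4    4    4    5    1    3    4    6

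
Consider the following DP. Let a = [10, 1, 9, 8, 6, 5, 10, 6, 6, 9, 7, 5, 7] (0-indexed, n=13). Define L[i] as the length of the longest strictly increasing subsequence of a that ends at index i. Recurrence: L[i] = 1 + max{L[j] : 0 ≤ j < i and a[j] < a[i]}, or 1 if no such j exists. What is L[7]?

   i    0    1    2    3    4    5    6    7    8    9   10   11   12
a[i]   10    1    9    8    6    5   10    6    6    9    7    5    7
L[i]    1    1    2    2    2    2    3    3    3    4    4    2    4

3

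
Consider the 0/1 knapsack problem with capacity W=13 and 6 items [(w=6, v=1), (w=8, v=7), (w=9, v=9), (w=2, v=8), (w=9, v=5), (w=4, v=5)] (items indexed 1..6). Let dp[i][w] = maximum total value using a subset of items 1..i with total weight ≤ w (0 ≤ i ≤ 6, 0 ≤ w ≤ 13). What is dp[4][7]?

i\w   0   1   2   3   4   5   6   7   8   9  10  11  12  13
  0   0   0   0   0   0   0   0   0   0   0   0   0   0   0
  1   0   0   0   0   0   0   1   1   1   1   1   1   1   1
  2   0   0   0   0   0   0   1   1   7   7   7   7   7   7
  3   0   0   0   0   0   0   1   1   7   9   9   9   9   9
  4   0   0   8   8   8   8   8   8   9   9  15  17  17  17
  5   0   0   8   8   8   8   8   8   9   9  15  17  17  17
  6   0   0   8   8   8   8  13  13  13  13  15  17  17  17

8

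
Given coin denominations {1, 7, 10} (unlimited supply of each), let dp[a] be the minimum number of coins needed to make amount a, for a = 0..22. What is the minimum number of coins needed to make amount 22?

 a  0  1  2  3  4  5  6  7  8  9 10 11 12 13 14 15 16 17 18 19 20 21 22
dp  0  1  2  3  4  5  6  1  2  3  1  2  3  4  2  3  4  2  3  4  2  3  4

4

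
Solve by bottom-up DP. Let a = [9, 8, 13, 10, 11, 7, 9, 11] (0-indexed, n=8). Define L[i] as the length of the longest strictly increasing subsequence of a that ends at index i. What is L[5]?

1

   i    0    1    2    3    4    5    6    7
a[i]    9    8   13   10   11    7    9   11
L[i]    1    1    2    2    3    1    2    3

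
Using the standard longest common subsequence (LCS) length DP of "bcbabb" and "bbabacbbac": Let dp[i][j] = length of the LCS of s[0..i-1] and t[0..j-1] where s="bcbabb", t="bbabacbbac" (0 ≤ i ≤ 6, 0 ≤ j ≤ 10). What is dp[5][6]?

   ''  b  b  a  b  a  c  b  b  a  c
''  0  0  0  0  0  0  0  0  0  0  0
 b  0  1  1  1  1  1  1  1  1  1  1
 c  0  1  1  1  1  1  2  2  2  2  2
 b  0  1  2  2  2  2  2  3  3  3  3
 a  0  1  2  3  3  3  3  3  3  4  4
 b  0  1  2  3  4  4  4  4  4  4  4
 b  0  1  2  3  4  4  4  5  5  5  5

4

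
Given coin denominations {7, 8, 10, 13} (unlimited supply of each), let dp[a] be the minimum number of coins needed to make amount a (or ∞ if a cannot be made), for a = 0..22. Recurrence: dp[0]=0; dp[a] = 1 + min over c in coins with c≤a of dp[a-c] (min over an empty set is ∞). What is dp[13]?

 a  0  1  2  3  4  5  6  7  8  9 10 11 12 13 14 15 16 17 18 19 20 21 22
dp  0  -  -  -  -  -  -  1  1  -  1  -  -  1  2  2  2  2  2  -  2  2  3
(- denotes ∞ / unreachable)

1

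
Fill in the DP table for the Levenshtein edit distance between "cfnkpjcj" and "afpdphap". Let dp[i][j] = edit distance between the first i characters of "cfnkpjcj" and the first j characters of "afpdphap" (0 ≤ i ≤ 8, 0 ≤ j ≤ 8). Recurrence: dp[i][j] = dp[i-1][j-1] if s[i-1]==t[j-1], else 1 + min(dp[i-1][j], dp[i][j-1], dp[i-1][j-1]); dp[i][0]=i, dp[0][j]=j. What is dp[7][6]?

   ''  a  f  p  d  p  h  a  p
''  0  1  2  3  4  5  6  7  8
 c  1  1  2  3  4  5  6  7  8
 f  2  2  1  2  3  4  5  6  7
 n  3  3  2  2  3  4  5  6  7
 k  4  4  3  3  3  4  5  6  7
 p  5  5  4  3  4  3  4  5  6
 j  6  6  5  4  4  4  4  5  6
 c  7  7  6  5  5  5  5  5  6
 j  8  8  7  6  6  6  6  6  6

5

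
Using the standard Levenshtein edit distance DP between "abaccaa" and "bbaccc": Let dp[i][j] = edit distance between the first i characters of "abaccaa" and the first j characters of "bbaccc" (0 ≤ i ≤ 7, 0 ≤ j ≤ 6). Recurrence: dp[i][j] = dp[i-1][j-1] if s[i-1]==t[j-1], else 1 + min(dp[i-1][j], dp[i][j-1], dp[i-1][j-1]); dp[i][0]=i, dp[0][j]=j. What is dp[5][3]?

3

   ''  b  b  a  c  c  c
''  0  1  2  3  4  5  6
 a  1  1  2  2  3  4  5
 b  2  1  1  2  3  4  5
 a  3  2  2  1  2  3  4
 c  4  3  3  2  1  2  3
 c  5  4  4  3  2  1  2
 a  6  5  5  4  3  2  2
 a  7  6  6  5  4  3  3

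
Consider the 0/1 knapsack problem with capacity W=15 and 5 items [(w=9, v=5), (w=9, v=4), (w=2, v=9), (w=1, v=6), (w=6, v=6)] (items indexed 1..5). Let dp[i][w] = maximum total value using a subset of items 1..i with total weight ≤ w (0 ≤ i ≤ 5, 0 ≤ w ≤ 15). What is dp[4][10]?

i\w   0   1   2   3   4   5   6   7   8   9  10  11  12  13  14  15
  0   0   0   0   0   0   0   0   0   0   0   0   0   0   0   0   0
  1   0   0   0   0   0   0   0   0   0   5   5   5   5   5   5   5
  2   0   0   0   0   0   0   0   0   0   5   5   5   5   5   5   5
  3   0   0   9   9   9   9   9   9   9   9   9  14  14  14  14  14
  4   0   6   9  15  15  15  15  15  15  15  15  15  20  20  20  20
  5   0   6   9  15  15  15  15  15  15  21  21  21  21  21  21  21

15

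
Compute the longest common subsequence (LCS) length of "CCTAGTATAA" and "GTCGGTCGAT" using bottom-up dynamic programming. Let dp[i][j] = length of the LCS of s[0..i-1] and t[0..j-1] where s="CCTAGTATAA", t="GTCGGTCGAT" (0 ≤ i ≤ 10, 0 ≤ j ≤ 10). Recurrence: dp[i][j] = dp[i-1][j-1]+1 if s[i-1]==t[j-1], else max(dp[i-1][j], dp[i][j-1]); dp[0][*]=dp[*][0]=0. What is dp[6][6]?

3

   ''  G  T  C  G  G  T  C  G  A  T
''  0  0  0  0  0  0  0  0  0  0  0
 C  0  0  0  1  1  1  1  1  1  1  1
 C  0  0  0  1  1  1  1  2  2  2  2
 T  0  0  1  1  1  1  2  2  2  2  3
 A  0  0  1  1  1  1  2  2  2  3  3
 G  0  1  1  1  2  2  2  2  3  3  3
 T  0  1  2  2  2  2  3  3  3  3  4
 A  0  1  2  2  2  2  3  3  3  4  4
 T  0  1  2  2  2  2  3  3  3  4  5
 A  0  1  2  2  2  2  3  3  3  4  5
 A  0  1  2  2  2  2  3  3  3  4  5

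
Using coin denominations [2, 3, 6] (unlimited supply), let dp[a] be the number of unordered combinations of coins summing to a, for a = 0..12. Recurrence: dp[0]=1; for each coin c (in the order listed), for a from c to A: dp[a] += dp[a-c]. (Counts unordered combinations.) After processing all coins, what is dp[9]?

3

after  coin     0     1     2     3     4     5     6     7     8     9    10    11    12
          2     1     0     1     0     1     0     1     0     1     0     1     0     1
          3     1     0     1     1     1     1     2     1     2     2     2     2     3
          6     1     0     1     1     1     1     3     1     3     3     3     3     6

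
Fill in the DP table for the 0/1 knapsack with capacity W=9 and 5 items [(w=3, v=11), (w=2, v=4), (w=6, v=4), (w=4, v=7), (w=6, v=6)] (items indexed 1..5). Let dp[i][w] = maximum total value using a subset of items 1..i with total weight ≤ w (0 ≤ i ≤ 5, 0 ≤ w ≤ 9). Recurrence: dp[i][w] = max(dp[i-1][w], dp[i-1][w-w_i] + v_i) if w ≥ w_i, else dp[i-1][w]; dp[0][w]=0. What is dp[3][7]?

15

i\w   0   1   2   3   4   5   6   7   8   9
  0   0   0   0   0   0   0   0   0   0   0
  1   0   0   0  11  11  11  11  11  11  11
  2   0   0   4  11  11  15  15  15  15  15
  3   0   0   4  11  11  15  15  15  15  15
  4   0   0   4  11  11  15  15  18  18  22
  5   0   0   4  11  11  15  15  18  18  22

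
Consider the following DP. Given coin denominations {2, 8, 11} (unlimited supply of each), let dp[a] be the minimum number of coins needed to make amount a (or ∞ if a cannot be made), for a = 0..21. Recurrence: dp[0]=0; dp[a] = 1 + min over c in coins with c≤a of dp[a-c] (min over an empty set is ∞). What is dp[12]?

3

 a  0  1  2  3  4  5  6  7  8  9 10 11 12 13 14 15 16 17 18 19 20 21
dp  0  -  1  -  2  -  3  -  1  -  2  1  3  2  4  3  2  4  3  2  4  3
(- denotes ∞ / unreachable)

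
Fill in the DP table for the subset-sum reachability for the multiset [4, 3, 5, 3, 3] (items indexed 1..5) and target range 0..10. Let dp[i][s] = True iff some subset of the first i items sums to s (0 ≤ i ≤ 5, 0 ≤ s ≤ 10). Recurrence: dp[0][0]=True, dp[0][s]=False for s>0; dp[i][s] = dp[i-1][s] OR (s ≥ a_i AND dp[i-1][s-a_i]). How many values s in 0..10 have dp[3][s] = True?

7

i\s   0   1   2   3   4   5   6   7   8   9  10
  0   T   F   F   F   F   F   F   F   F   F   F
  1   T   F   F   F   T   F   F   F   F   F   F
  2   T   F   F   T   T   F   F   T   F   F   F
  3   T   F   F   T   T   T   F   T   T   T   F
  4   T   F   F   T   T   T   T   T   T   T   T
  5   T   F   F   T   T   T   T   T   T   T   T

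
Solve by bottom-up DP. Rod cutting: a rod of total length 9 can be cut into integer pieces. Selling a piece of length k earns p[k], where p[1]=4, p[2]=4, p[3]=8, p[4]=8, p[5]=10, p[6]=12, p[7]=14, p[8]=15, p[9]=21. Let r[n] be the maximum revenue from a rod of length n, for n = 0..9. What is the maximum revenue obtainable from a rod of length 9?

36

   n    0    1    2    3    4    5    6    7    8    9
r[n]    0    4    8   12   16   20   24   28   32   36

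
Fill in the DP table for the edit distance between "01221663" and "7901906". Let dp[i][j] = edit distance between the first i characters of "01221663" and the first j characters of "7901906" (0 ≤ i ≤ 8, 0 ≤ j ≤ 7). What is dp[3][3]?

3

   ''  7  9  0  1  9  0  6
''  0  1  2  3  4  5  6  7
 0  1  1  2  2  3  4  5  6
 1  2  2  2  3  2  3  4  5
 2  3  3  3  3  3  3  4  5
 2  4  4  4  4  4  4  4  5
 1  5  5  5  5  4  5  5  5
 6  6  6  6  6  5  5  6  5
 6  7  7  7  7  6  6  6  6
 3  8  8  8  8  7  7  7  7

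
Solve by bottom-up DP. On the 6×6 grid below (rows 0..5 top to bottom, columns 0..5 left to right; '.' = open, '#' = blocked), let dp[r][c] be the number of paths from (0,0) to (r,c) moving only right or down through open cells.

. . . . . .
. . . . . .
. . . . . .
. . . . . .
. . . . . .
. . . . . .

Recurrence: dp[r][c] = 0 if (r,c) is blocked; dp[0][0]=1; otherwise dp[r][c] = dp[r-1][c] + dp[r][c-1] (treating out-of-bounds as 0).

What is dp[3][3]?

20

r\c   0   1   2   3   4   5
  0   1   1   1   1   1   1
  1   1   2   3   4   5   6
  2   1   3   6  10  15  21
  3   1   4  10  20  35  56
  4   1   5  15  35  70 126
  5   1   6  21  56 126 252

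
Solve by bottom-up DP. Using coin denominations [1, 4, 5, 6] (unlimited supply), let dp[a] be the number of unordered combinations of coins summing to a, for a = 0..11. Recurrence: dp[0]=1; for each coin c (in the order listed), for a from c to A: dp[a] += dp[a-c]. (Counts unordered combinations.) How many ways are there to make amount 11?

after  coin     0     1     2     3     4     5     6     7     8     9    10    11
          1     1     1     1     1     1     1     1     1     1     1     1     1
          4     1     1     1     1     2     2     2     2     3     3     3     3
          5     1     1     1     1     2     3     3     3     4     5     6     6
          6     1     1     1     1     2     3     4     4     5     6     8     9

9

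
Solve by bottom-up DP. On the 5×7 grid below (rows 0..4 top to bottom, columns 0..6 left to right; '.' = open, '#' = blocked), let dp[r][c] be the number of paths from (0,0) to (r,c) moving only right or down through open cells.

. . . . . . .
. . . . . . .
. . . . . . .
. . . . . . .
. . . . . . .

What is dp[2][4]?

r\c   0   1   2   3   4   5   6
  0   1   1   1   1   1   1   1
  1   1   2   3   4   5   6   7
  2   1   3   6  10  15  21  28
  3   1   4  10  20  35  56  84
  4   1   5  15  35  70 126 210

15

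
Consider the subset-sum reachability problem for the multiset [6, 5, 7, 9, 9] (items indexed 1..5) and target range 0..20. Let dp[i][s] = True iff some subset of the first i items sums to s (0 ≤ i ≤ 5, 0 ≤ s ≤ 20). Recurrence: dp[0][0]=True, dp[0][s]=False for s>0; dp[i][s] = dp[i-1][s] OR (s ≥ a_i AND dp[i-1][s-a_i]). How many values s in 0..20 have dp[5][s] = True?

i\s   0   1   2   3   4   5   6   7   8   9  10  11  12  13  14  15  16  17  18  19  20
  0   T   F   F   F   F   F   F   F   F   F   F   F   F   F   F   F   F   F   F   F   F
  1   T   F   F   F   F   F   T   F   F   F   F   F   F   F   F   F   F   F   F   F   F
  2   T   F   F   F   F   T   T   F   F   F   F   T   F   F   F   F   F   F   F   F   F
  3   T   F   F   F   F   T   T   T   F   F   F   T   T   T   F   F   F   F   T   F   F
  4   T   F   F   F   F   T   T   T   F   T   F   T   T   T   T   T   T   F   T   F   T
  5   T   F   F   F   F   T   T   T   F   T   F   T   T   T   T   T   T   F   T   F   T

13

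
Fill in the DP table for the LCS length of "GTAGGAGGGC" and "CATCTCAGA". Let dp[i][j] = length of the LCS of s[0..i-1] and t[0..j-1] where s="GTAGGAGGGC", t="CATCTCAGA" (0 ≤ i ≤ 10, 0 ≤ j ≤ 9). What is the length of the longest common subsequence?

4

   ''  C  A  T  C  T  C  A  G  A
''  0  0  0  0  0  0  0  0  0  0
 G  0  0  0  0  0  0  0  0  1  1
 T  0  0  0  1  1  1  1  1  1  1
 A  0  0  1  1  1  1  1  2  2  2
 G  0  0  1  1  1  1  1  2  3  3
 G  0  0  1  1  1  1  1  2  3  3
 A  0  0  1  1  1  1  1  2  3  4
 G  0  0  1  1  1  1  1  2  3  4
 G  0  0  1  1  1  1  1  2  3  4
 G  0  0  1  1  1  1  1  2  3  4
 C  0  1  1  1  2  2  2  2  3  4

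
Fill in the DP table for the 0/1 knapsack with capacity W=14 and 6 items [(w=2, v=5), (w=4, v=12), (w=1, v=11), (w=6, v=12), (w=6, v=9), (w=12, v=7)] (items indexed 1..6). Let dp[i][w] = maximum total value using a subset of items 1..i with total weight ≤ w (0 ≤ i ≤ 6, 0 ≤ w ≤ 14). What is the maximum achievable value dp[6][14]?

i\w   0   1   2   3   4   5   6   7   8   9  10  11  12  13  14
  0   0   0   0   0   0   0   0   0   0   0   0   0   0   0   0
  1   0   0   5   5   5   5   5   5   5   5   5   5   5   5   5
  2   0   0   5   5  12  12  17  17  17  17  17  17  17  17  17
  3   0  11  11  16  16  23  23  28  28  28  28  28  28  28  28
  4   0  11  11  16  16  23  23  28  28  28  28  35  35  40  40
  5   0  11  11  16  16  23  23  28  28  28  28  35  35  40  40
  6   0  11  11  16  16  23  23  28  28  28  28  35  35  40  40

40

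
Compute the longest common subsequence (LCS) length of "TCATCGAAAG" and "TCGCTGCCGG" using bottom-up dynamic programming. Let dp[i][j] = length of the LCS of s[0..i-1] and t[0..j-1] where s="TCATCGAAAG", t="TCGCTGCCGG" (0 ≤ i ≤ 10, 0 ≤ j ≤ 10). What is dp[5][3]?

   ''  T  C  G  C  T  G  C  C  G  G
''  0  0  0  0  0  0  0  0  0  0  0
 T  0  1  1  1  1  1  1  1  1  1  1
 C  0  1  2  2  2  2  2  2  2  2  2
 A  0  1  2  2  2  2  2  2  2  2  2
 T  0  1  2  2  2  3  3  3  3  3  3
 C  0  1  2  2  3  3  3  4  4  4  4
 G  0  1  2  3  3  3  4  4  4  5  5
 A  0  1  2  3  3  3  4  4  4  5  5
 A  0  1  2  3  3  3  4  4  4  5  5
 A  0  1  2  3  3  3  4  4  4  5  5
 G  0  1  2  3  3  3  4  4  4  5  6

2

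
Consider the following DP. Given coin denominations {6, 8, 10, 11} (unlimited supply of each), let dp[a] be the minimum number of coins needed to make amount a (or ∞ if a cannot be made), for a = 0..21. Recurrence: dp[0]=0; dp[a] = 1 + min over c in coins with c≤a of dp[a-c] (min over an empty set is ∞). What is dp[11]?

 a  0  1  2  3  4  5  6  7  8  9 10 11 12 13 14 15 16 17 18 19 20 21
dp  0  -  -  -  -  -  1  -  1  -  1  1  2  -  2  -  2  2  2  2  2  2
(- denotes ∞ / unreachable)

1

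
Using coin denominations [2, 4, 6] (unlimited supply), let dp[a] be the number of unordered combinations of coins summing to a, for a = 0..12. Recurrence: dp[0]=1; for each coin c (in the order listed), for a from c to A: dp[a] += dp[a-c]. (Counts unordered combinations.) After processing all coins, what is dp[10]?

after  coin     0     1     2     3     4     5     6     7     8     9    10    11    12
          2     1     0     1     0     1     0     1     0     1     0     1     0     1
          4     1     0     1     0     2     0     2     0     3     0     3     0     4
          6     1     0     1     0     2     0     3     0     4     0     5     0     7

5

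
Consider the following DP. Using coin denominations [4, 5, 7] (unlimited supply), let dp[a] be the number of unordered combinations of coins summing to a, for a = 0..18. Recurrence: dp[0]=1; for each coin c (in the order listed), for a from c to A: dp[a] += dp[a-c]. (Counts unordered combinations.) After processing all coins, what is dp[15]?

2

after  coin     0     1     2     3     4     5     6     7     8     9    10    11    12    13    14    15    16    17    18
          4     1     0     0     0     1     0     0     0     1     0     0     0     1     0     0     0     1     0     0
          5     1     0     0     0     1     1     0     0     1     1     1     0     1     1     1     1     1     1     1
          7     1     0     0     0     1     1     0     1     1     1     1     1     2     1     2     2     2     2     2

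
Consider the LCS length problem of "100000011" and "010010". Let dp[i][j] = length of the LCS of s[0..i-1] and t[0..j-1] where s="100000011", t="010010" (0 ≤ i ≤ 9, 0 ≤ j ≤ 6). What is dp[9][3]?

   ''  0  1  0  0  1  0
''  0  0  0  0  0  0  0
 1  0  0  1  1  1  1  1
 0  0  1  1  2  2  2  2
 0  0  1  1  2  3  3  3
 0  0  1  1  2  3  3  4
 0  0  1  1  2  3  3  4
 0  0  1  1  2  3  3  4
 0  0  1  1  2  3  3  4
 1  0  1  2  2  3  4  4
 1  0  1  2  2  3  4  4

2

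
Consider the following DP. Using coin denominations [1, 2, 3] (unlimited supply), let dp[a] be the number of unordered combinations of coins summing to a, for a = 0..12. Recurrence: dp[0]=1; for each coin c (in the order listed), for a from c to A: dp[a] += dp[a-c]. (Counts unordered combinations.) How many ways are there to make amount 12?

19

after  coin     0     1     2     3     4     5     6     7     8     9    10    11    12
          1     1     1     1     1     1     1     1     1     1     1     1     1     1
          2     1     1     2     2     3     3     4     4     5     5     6     6     7
          3     1     1     2     3     4     5     7     8    10    12    14    16    19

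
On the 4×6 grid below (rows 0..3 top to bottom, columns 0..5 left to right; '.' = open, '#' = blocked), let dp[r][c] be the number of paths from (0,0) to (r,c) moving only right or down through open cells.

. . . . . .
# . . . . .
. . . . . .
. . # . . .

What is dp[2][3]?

6

r\c   0   1   2   3   4   5
  0   1   1   1   1   1   1
  1   0   1   2   3   4   5
  2   0   1   3   6  10  15
  3   0   1   0   6  16  31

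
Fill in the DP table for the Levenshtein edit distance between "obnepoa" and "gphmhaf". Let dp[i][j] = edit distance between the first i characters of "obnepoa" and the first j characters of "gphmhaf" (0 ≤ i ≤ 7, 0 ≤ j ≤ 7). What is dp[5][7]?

   ''  g  p  h  m  h  a  f
''  0  1  2  3  4  5  6  7
 o  1  1  2  3  4  5  6  7
 b  2  2  2  3  4  5  6  7
 n  3  3  3  3  4  5  6  7
 e  4  4  4  4  4  5  6  7
 p  5  5  4  5  5  5  6  7
 o  6  6  5  5  6  6  6  7
 a  7  7  6  6  6  7  6  7

7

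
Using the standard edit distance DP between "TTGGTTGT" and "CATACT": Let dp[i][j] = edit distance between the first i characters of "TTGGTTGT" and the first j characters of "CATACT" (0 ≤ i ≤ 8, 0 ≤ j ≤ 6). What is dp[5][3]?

   ''  C  A  T  A  C  T
''  0  1  2  3  4  5  6
 T  1  1  2  2  3  4  5
 T  2  2  2  2  3  4  4
 G  3  3  3  3  3  4  5
 G  4  4  4  4  4  4  5
 T  5  5  5  4  5  5  4
 T  6  6  6  5  5  6  5
 G  7  7  7  6  6  6  6
 T  8  8  8  7  7  7  6

4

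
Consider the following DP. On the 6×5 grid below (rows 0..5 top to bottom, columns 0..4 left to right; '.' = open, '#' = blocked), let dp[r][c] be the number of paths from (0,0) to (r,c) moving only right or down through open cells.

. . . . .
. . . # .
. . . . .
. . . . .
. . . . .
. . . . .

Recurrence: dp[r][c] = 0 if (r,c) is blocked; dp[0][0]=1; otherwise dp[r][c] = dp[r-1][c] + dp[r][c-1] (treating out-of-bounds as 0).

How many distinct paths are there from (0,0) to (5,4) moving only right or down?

106

r\c   0   1   2   3   4
  0   1   1   1   1   1
  1   1   2   3   0   1
  2   1   3   6   6   7
  3   1   4  10  16  23
  4   1   5  15  31  54
  5   1   6  21  52 106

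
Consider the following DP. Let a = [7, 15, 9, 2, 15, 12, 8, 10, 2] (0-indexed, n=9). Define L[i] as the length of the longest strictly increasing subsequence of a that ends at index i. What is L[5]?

3

   i    0    1    2    3    4    5    6    7    8
a[i]    7   15    9    2   15   12    8   10    2
L[i]    1    2    2    1    3    3    2    3    1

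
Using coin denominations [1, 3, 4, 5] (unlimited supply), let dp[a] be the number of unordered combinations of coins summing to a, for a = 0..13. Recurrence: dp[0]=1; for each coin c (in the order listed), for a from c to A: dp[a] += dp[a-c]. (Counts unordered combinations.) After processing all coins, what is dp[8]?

after  coin     0     1     2     3     4     5     6     7     8     9    10    11    12    13
          1     1     1     1     1     1     1     1     1     1     1     1     1     1     1
          3     1     1     1     2     2     2     3     3     3     4     4     4     5     5
          4     1     1     1     2     3     3     4     5     6     7     8     9    11    12
          5     1     1     1     2     3     4     5     6     8    10    12    14    17    20

8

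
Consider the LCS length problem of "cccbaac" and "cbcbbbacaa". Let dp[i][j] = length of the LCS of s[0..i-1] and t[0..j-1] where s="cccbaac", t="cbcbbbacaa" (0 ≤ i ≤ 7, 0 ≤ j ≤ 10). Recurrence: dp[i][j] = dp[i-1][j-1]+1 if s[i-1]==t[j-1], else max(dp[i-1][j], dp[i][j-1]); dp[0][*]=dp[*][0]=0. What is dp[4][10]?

3

   ''  c  b  c  b  b  b  a  c  a  a
''  0  0  0  0  0  0  0  0  0  0  0
 c  0  1  1  1  1  1  1  1  1  1  1
 c  0  1  1  2  2  2  2  2  2  2  2
 c  0  1  1  2  2  2  2  2  3  3  3
 b  0  1  2  2  3  3  3  3  3  3  3
 a  0  1  2  2  3  3  3  4  4  4  4
 a  0  1  2  2  3  3  3  4  4  5  5
 c  0  1  2  3  3  3  3  4  5  5  5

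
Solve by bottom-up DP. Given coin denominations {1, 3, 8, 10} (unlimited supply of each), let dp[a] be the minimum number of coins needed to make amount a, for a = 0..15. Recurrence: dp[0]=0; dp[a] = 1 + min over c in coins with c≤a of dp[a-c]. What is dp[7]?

 a  0  1  2  3  4  5  6  7  8  9 10 11 12 13 14 15
dp  0  1  2  1  2  3  2  3  1  2  1  2  3  2  3  4

3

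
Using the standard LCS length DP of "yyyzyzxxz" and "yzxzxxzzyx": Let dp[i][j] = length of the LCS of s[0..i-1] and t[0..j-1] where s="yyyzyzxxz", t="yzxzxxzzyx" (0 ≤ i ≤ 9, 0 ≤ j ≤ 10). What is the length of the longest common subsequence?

6

   ''  y  z  x  z  x  x  z  z  y  x
''  0  0  0  0  0  0  0  0  0  0  0
 y  0  1  1  1  1  1  1  1  1  1  1
 y  0  1  1  1  1  1  1  1  1  2  2
 y  0  1  1  1  1  1  1  1  1  2  2
 z  0  1  2  2  2  2  2  2  2  2  2
 y  0  1  2  2  2  2  2  2  2  3  3
 z  0  1  2  2  3  3  3  3  3  3  3
 x  0  1  2  3  3  4  4  4  4  4  4
 x  0  1  2  3  3  4  5  5  5  5  5
 z  0  1  2  3  4  4  5  6  6  6  6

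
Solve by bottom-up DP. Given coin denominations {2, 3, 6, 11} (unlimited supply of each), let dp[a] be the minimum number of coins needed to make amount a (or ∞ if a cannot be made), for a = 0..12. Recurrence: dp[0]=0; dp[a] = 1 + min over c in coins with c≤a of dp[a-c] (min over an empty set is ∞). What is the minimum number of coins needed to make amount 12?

2

 a  0  1  2  3  4  5  6  7  8  9 10 11 12
dp  0  -  1  1  2  2  1  3  2  2  3  1  2
(- denotes ∞ / unreachable)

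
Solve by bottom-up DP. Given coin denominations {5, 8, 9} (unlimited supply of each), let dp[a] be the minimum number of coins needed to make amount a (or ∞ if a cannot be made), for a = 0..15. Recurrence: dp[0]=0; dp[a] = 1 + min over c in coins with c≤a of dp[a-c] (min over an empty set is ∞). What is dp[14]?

2

 a  0  1  2  3  4  5  6  7  8  9 10 11 12 13 14 15
dp  0  -  -  -  -  1  -  -  1  1  2  -  -  2  2  3
(- denotes ∞ / unreachable)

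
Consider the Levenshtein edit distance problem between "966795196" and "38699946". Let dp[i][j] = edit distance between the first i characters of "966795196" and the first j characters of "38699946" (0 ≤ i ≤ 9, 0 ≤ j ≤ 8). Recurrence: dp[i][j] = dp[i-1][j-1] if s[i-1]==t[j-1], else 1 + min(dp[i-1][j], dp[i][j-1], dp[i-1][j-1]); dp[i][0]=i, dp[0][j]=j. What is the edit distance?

   ''  3  8  6  9  9  9  4  6
''  0  1  2  3  4  5  6  7  8
 9  1  1  2  3  3  4  5  6  7
 6  2  2  2  2  3  4  5  6  6
 6  3  3  3  2  3  4  5  6  6
 7  4  4  4  3  3  4  5  6  7
 9  5  5  5  4  3  3  4  5  6
 5  6  6  6  5  4  4  4  5  6
 1  7  7  7  6  5  5  5  5  6
 9  8  8  8  7  6  5  5  6  6
 6  9  9  9  8  7  6  6  6  6

6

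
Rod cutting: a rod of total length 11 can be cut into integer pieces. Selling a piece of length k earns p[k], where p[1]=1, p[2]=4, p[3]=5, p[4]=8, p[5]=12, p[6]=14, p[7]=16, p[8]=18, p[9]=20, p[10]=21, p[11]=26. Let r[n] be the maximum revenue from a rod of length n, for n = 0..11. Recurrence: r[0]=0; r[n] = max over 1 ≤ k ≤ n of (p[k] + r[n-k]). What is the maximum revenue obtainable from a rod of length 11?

26

   n    0    1    2    3    4    5    6    7    8    9   10   11
r[n]    0    1    4    5    8   12   14   16   18   20   24   26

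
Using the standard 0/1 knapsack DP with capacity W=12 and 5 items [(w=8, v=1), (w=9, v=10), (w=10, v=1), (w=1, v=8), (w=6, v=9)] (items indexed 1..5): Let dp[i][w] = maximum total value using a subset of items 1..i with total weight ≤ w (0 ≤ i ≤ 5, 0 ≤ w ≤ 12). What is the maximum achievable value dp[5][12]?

i\w   0   1   2   3   4   5   6   7   8   9  10  11  12
  0   0   0   0   0   0   0   0   0   0   0   0   0   0
  1   0   0   0   0   0   0   0   0   1   1   1   1   1
  2   0   0   0   0   0   0   0   0   1  10  10  10  10
  3   0   0   0   0   0   0   0   0   1  10  10  10  10
  4   0   8   8   8   8   8   8   8   8  10  18  18  18
  5   0   8   8   8   8   8   9  17  17  17  18  18  18

18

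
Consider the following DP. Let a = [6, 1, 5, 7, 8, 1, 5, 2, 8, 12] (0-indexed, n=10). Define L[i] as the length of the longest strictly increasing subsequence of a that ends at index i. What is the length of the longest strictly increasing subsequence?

5

   i    0    1    2    3    4    5    6    7    8    9
a[i]    6    1    5    7    8    1    5    2    8   12
L[i]    1    1    2    3    4    1    2    2    4    5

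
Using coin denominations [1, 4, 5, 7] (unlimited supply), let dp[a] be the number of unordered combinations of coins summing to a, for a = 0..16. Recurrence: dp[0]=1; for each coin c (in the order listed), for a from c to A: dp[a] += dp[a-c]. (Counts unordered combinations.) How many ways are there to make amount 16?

after  coin     0     1     2     3     4     5     6     7     8     9    10    11    12    13    14    15    16
          1     1     1     1     1     1     1     1     1     1     1     1     1     1     1     1     1     1
          4     1     1     1     1     2     2     2     2     3     3     3     3     4     4     4     4     5
          5     1     1     1     1     2     3     3     3     4     5     6     6     7     8     9    10    11
          7     1     1     1     1     2     3     3     4     5     6     7     8    10    11    13    15    17

17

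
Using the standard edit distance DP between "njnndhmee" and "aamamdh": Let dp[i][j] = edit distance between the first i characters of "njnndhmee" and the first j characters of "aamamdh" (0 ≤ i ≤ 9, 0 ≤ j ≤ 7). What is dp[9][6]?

   ''  a  a  m  a  m  d  h
''  0  1  2  3  4  5  6  7
 n  1  1  2  3  4  5  6  7
 j  2  2  2  3  4  5  6  7
 n  3  3  3  3  4  5  6  7
 n  4  4  4  4  4  5  6  7
 d  5  5  5  5  5  5  5  6
 h  6  6  6  6  6  6  6  5
 m  7  7  7  6  7  6  7  6
 e  8  8  8  7  7  7  7  7
 e  9  9  9  8  8  8  8  8

8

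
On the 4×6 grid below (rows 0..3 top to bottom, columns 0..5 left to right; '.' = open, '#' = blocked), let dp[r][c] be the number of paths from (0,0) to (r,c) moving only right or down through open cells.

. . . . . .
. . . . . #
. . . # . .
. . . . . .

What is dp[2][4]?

5

r\c   0   1   2   3   4   5
  0   1   1   1   1   1   1
  1   1   2   3   4   5   0
  2   1   3   6   0   5   5
  3   1   4  10  10  15  20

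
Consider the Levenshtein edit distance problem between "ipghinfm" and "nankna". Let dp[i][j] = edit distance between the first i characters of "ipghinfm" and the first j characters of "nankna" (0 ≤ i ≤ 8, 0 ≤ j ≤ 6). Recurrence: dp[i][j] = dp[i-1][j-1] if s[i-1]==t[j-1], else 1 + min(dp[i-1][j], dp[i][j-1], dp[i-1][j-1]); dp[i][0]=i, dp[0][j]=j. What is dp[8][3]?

7

   ''  n  a  n  k  n  a
''  0  1  2  3  4  5  6
 i  1  1  2  3  4  5  6
 p  2  2  2  3  4  5  6
 g  3  3  3  3  4  5  6
 h  4  4  4  4  4  5  6
 i  5  5  5  5  5  5  6
 n  6  5  6  5  6  5  6
 f  7  6  6  6  6  6  6
 m  8  7  7  7  7  7  7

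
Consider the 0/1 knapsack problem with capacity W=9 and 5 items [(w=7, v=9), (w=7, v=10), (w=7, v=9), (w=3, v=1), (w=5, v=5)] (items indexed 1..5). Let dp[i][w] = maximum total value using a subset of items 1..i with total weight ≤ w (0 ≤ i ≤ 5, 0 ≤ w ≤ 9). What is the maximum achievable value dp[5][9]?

10

i\w   0   1   2   3   4   5   6   7   8   9
  0   0   0   0   0   0   0   0   0   0   0
  1   0   0   0   0   0   0   0   9   9   9
  2   0   0   0   0   0   0   0  10  10  10
  3   0   0   0   0   0   0   0  10  10  10
  4   0   0   0   1   1   1   1  10  10  10
  5   0   0   0   1   1   5   5  10  10  10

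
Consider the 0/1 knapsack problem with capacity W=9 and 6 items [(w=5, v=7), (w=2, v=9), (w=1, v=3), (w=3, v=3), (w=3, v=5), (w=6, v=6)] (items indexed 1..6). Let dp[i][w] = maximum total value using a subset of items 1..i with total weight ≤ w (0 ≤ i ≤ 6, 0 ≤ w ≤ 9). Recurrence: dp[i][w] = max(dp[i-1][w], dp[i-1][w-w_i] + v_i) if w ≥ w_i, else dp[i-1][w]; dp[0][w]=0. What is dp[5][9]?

20

i\w   0   1   2   3   4   5   6   7   8   9
  0   0   0   0   0   0   0   0   0   0   0
  1   0   0   0   0   0   7   7   7   7   7
  2   0   0   9   9   9   9   9  16  16  16
  3   0   3   9  12  12  12  12  16  19  19
  4   0   3   9  12  12  12  15  16  19  19
  5   0   3   9  12  12  14  17  17  19  20
  6   0   3   9  12  12  14  17  17  19  20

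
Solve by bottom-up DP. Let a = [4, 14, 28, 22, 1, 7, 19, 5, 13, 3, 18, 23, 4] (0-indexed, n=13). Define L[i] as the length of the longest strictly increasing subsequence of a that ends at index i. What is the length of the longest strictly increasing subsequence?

5

   i    0    1    2    3    4    5    6    7    8    9   10   11   12
a[i]    4   14   28   22    1    7   19    5   13    3   18   23    4
L[i]    1    2    3    3    1    2    3    2    3    2    4    5    3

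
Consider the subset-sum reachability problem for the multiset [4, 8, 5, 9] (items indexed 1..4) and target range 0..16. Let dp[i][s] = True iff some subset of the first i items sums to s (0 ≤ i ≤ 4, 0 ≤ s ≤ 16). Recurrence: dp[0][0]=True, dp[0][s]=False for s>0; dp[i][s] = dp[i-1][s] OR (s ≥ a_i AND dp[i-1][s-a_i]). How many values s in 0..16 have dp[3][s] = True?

i\s   0   1   2   3   4   5   6   7   8   9  10  11  12  13  14  15  16
  0   T   F   F   F   F   F   F   F   F   F   F   F   F   F   F   F   F
  1   T   F   F   F   T   F   F   F   F   F   F   F   F   F   F   F   F
  2   T   F   F   F   T   F   F   F   T   F   F   F   T   F   F   F   F
  3   T   F   F   F   T   T   F   F   T   T   F   F   T   T   F   F   F
  4   T   F   F   F   T   T   F   F   T   T   F   F   T   T   T   F   F

7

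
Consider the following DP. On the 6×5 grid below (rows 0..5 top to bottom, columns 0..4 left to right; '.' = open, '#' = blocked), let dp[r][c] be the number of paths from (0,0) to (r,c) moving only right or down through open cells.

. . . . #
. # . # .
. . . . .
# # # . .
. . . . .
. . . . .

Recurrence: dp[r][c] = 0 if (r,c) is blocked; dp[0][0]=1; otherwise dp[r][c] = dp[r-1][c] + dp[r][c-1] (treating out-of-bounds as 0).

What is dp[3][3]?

r\c   0   1   2   3   4
  0   1   1   1   1   0
  1   1   0   1   0   0
  2   1   1   2   2   2
  3   0   0   0   2   4
  4   0   0   0   2   6
  5   0   0   0   2   8

2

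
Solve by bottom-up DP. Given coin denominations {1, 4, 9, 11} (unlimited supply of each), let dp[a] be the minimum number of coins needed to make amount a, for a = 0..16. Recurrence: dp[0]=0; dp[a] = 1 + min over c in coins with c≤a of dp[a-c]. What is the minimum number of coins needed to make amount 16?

3

 a  0  1  2  3  4  5  6  7  8  9 10 11 12 13 14 15 16
dp  0  1  2  3  1  2  3  4  2  1  2  1  2  2  3  2  3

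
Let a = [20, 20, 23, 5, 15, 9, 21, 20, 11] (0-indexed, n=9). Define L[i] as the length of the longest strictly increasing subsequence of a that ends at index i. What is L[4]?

2

   i    0    1    2    3    4    5    6    7    8
a[i]   20   20   23    5   15    9   21   20   11
L[i]    1    1    2    1    2    2    3    3    3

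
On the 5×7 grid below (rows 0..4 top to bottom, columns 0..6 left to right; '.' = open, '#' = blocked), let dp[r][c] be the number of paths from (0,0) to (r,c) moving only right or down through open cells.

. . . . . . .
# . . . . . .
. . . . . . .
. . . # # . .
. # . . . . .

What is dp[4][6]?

55

r\c   0   1   2   3   4   5   6
  0   1   1   1   1   1   1   1
  1   0   1   2   3   4   5   6
  2   0   1   3   6  10  15  21
  3   0   1   4   0   0  15  36
  4   0   0   4   4   4  19  55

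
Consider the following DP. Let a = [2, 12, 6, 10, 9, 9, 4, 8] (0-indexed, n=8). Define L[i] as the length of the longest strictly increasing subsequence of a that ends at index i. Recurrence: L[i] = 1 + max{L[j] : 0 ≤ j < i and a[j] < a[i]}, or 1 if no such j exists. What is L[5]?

   i    0    1    2    3    4    5    6    7
a[i]    2   12    6   10    9    9    4    8
L[i]    1    2    2    3    3    3    2    3

3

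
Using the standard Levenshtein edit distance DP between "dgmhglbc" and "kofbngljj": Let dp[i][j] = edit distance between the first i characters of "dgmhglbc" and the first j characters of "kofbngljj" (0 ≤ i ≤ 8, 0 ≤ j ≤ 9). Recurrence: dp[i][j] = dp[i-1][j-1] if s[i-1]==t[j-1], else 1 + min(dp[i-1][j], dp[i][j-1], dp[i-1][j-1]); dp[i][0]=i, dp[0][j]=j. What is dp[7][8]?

   ''  k  o  f  b  n  g  l  j  j
''  0  1  2  3  4  5  6  7  8  9
 d  1  1  2  3  4  5  6  7  8  9
 g  2  2  2  3  4  5  5  6  7  8
 m  3  3  3  3  4  5  6  6  7  8
 h  4  4  4  4  4  5  6  7  7  8
 g  5  5  5  5  5  5  5  6  7  8
 l  6  6  6  6  6  6  6  5  6  7
 b  7  7  7  7  6  7  7  6  6  7
 c  8  8  8  8  7  7  8  7  7  7

6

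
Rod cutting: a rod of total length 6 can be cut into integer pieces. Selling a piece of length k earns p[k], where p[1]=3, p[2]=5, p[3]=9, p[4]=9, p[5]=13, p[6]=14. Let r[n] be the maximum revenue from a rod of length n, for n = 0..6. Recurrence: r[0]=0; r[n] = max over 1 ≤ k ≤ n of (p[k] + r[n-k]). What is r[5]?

15

   n    0    1    2    3    4    5    6
r[n]    0    3    6    9   12   15   18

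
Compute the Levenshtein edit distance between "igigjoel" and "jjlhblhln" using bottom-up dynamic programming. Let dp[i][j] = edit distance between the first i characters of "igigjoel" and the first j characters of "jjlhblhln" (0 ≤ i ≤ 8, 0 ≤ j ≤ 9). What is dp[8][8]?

   ''  j  j  l  h  b  l  h  l  n
''  0  1  2  3  4  5  6  7  8  9
 i  1  1  2  3  4  5  6  7  8  9
 g  2  2  2  3  4  5  6  7  8  9
 i  3  3  3  3  4  5  6  7  8  9
 g  4  4  4  4  4  5  6  7  8  9
 j  5  4  4  5  5  5  6  7  8  9
 o  6  5  5  5  6  6  6  7  8  9
 e  7  6  6  6  6  7  7  7  8  9
 l  8  7  7  6  7  7  7  8  7  8

7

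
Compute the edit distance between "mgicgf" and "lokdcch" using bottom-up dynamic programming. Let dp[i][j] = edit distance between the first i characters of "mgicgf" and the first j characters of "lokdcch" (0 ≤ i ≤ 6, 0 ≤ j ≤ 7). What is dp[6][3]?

   ''  l  o  k  d  c  c  h
''  0  1  2  3  4  5  6  7
 m  1  1  2  3  4  5  6  7
 g  2  2  2  3  4  5  6  7
 i  3  3  3  3  4  5  6  7
 c  4  4  4  4  4  4  5  6
 g  5  5  5  5  5  5  5  6
 f  6  6  6  6  6  6  6  6

6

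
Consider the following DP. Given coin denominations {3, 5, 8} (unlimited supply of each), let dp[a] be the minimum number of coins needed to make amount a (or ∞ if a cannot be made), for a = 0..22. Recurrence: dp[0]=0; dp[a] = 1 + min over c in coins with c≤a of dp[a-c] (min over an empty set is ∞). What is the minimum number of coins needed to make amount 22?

 a  0  1  2  3  4  5  6  7  8  9 10 11 12 13 14 15 16 17 18 19 20 21 22
dp  0  -  -  1  -  1  2  -  1  3  2  2  4  2  3  3  2  4  3  3  4  3  4
(- denotes ∞ / unreachable)

4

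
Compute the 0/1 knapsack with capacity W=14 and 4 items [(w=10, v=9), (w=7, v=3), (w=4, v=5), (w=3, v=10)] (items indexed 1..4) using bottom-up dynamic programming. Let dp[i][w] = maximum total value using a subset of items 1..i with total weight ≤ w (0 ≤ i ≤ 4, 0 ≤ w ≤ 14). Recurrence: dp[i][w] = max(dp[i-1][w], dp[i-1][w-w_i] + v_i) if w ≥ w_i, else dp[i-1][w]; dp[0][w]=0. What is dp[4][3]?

i\w   0   1   2   3   4   5   6   7   8   9  10  11  12  13  14
  0   0   0   0   0   0   0   0   0   0   0   0   0   0   0   0
  1   0   0   0   0   0   0   0   0   0   0   9   9   9   9   9
  2   0   0   0   0   0   0   0   3   3   3   9   9   9   9   9
  3   0   0   0   0   5   5   5   5   5   5   9   9   9   9  14
  4   0   0   0  10  10  10  10  15  15  15  15  15  15  19  19

10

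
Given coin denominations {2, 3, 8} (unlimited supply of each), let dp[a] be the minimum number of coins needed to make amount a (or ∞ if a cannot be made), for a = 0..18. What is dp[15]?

4

 a  0  1  2  3  4  5  6  7  8  9 10 11 12 13 14 15 16 17 18
dp  0  -  1  1  2  2  2  3  1  3  2  2  3  3  3  4  2  4  3
(- denotes ∞ / unreachable)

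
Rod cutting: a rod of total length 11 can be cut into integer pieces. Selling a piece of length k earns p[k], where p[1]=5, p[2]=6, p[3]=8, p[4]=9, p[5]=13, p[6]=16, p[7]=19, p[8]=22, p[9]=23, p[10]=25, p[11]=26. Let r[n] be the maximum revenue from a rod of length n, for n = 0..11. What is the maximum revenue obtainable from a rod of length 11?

   n    0    1    2    3    4    5    6    7    8    9   10   11
r[n]    0    5   10   15   20   25   30   35   40   45   50   55

55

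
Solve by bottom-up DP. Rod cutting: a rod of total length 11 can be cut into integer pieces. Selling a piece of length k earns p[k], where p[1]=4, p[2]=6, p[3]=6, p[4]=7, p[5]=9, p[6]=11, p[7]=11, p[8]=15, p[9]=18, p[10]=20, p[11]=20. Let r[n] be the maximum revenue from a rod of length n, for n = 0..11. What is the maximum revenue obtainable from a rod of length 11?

44

   n    0    1    2    3    4    5    6    7    8    9   10   11
r[n]    0    4    8   12   16   20   24   28   32   36   40   44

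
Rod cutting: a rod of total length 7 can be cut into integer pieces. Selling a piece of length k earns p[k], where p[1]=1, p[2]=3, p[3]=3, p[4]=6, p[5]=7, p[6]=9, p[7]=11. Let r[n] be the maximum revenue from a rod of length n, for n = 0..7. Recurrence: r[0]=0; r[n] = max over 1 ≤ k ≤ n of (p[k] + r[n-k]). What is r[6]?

   n    0    1    2    3    4    5    6    7
r[n]    0    1    3    4    6    7    9   11

9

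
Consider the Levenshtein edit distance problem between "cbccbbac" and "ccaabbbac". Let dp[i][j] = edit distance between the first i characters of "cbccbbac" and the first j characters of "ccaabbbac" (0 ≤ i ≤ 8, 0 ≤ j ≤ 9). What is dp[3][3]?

2

   ''  c  c  a  a  b  b  b  a  c
''  0  1  2  3  4  5  6  7  8  9
 c  1  0  1  2  3  4  5  6  7  8
 b  2  1  1  2  3  3  4  5  6  7
 c  3  2  1  2  3  4  4  5  6  6
 c  4  3  2  2  3  4  5  5  6  6
 b  5  4  3  3  3  3  4  5  6  7
 b  6  5  4  4  4  3  3  4  5  6
 a  7  6  5  4  4  4  4  4  4  5
 c  8  7  6  5  5  5  5  5  5  4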